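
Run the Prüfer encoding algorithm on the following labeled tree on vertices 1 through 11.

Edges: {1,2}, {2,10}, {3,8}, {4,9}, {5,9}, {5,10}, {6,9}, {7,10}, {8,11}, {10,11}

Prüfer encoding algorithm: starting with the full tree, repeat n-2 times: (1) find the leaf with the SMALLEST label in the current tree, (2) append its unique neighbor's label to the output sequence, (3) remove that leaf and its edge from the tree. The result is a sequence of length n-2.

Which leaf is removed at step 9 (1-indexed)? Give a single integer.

Step 1: current leaves = {1,3,4,6,7}. Remove leaf 1 (neighbor: 2).
Step 2: current leaves = {2,3,4,6,7}. Remove leaf 2 (neighbor: 10).
Step 3: current leaves = {3,4,6,7}. Remove leaf 3 (neighbor: 8).
Step 4: current leaves = {4,6,7,8}. Remove leaf 4 (neighbor: 9).
Step 5: current leaves = {6,7,8}. Remove leaf 6 (neighbor: 9).
Step 6: current leaves = {7,8,9}. Remove leaf 7 (neighbor: 10).
Step 7: current leaves = {8,9}. Remove leaf 8 (neighbor: 11).
Step 8: current leaves = {9,11}. Remove leaf 9 (neighbor: 5).
Step 9: current leaves = {5,11}. Remove leaf 5 (neighbor: 10).

Answer: 5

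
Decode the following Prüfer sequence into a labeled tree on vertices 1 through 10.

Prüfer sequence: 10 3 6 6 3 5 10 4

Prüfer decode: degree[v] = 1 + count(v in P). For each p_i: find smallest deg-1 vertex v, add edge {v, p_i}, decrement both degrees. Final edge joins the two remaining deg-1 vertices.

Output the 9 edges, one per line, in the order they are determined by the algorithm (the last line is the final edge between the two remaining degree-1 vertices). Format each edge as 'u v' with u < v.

Answer: 1 10
2 3
6 7
6 8
3 6
3 5
5 10
4 9
4 10

Derivation:
Initial degrees: {1:1, 2:1, 3:3, 4:2, 5:2, 6:3, 7:1, 8:1, 9:1, 10:3}
Step 1: smallest deg-1 vertex = 1, p_1 = 10. Add edge {1,10}. Now deg[1]=0, deg[10]=2.
Step 2: smallest deg-1 vertex = 2, p_2 = 3. Add edge {2,3}. Now deg[2]=0, deg[3]=2.
Step 3: smallest deg-1 vertex = 7, p_3 = 6. Add edge {6,7}. Now deg[7]=0, deg[6]=2.
Step 4: smallest deg-1 vertex = 8, p_4 = 6. Add edge {6,8}. Now deg[8]=0, deg[6]=1.
Step 5: smallest deg-1 vertex = 6, p_5 = 3. Add edge {3,6}. Now deg[6]=0, deg[3]=1.
Step 6: smallest deg-1 vertex = 3, p_6 = 5. Add edge {3,5}. Now deg[3]=0, deg[5]=1.
Step 7: smallest deg-1 vertex = 5, p_7 = 10. Add edge {5,10}. Now deg[5]=0, deg[10]=1.
Step 8: smallest deg-1 vertex = 9, p_8 = 4. Add edge {4,9}. Now deg[9]=0, deg[4]=1.
Final: two remaining deg-1 vertices are 4, 10. Add edge {4,10}.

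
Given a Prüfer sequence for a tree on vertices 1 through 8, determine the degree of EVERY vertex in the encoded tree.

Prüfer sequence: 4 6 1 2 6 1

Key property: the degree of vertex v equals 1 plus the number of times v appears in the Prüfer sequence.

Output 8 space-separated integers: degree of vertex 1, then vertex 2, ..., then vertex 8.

p_1 = 4: count[4] becomes 1
p_2 = 6: count[6] becomes 1
p_3 = 1: count[1] becomes 1
p_4 = 2: count[2] becomes 1
p_5 = 6: count[6] becomes 2
p_6 = 1: count[1] becomes 2
Degrees (1 + count): deg[1]=1+2=3, deg[2]=1+1=2, deg[3]=1+0=1, deg[4]=1+1=2, deg[5]=1+0=1, deg[6]=1+2=3, deg[7]=1+0=1, deg[8]=1+0=1

Answer: 3 2 1 2 1 3 1 1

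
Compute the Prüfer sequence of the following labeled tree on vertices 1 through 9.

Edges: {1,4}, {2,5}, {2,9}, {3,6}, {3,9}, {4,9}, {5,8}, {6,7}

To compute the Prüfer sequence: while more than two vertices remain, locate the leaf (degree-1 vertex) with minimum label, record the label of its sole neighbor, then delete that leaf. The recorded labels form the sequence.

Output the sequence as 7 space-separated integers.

Step 1: leaves = {1,7,8}. Remove smallest leaf 1, emit neighbor 4.
Step 2: leaves = {4,7,8}. Remove smallest leaf 4, emit neighbor 9.
Step 3: leaves = {7,8}. Remove smallest leaf 7, emit neighbor 6.
Step 4: leaves = {6,8}. Remove smallest leaf 6, emit neighbor 3.
Step 5: leaves = {3,8}. Remove smallest leaf 3, emit neighbor 9.
Step 6: leaves = {8,9}. Remove smallest leaf 8, emit neighbor 5.
Step 7: leaves = {5,9}. Remove smallest leaf 5, emit neighbor 2.
Done: 2 vertices remain (2, 9). Sequence = [4 9 6 3 9 5 2]

Answer: 4 9 6 3 9 5 2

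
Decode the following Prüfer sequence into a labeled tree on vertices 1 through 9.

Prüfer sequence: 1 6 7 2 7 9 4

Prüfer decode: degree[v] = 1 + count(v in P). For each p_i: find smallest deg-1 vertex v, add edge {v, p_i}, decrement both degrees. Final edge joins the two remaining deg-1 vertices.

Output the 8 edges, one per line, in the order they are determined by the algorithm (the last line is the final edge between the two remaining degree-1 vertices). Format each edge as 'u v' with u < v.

Initial degrees: {1:2, 2:2, 3:1, 4:2, 5:1, 6:2, 7:3, 8:1, 9:2}
Step 1: smallest deg-1 vertex = 3, p_1 = 1. Add edge {1,3}. Now deg[3]=0, deg[1]=1.
Step 2: smallest deg-1 vertex = 1, p_2 = 6. Add edge {1,6}. Now deg[1]=0, deg[6]=1.
Step 3: smallest deg-1 vertex = 5, p_3 = 7. Add edge {5,7}. Now deg[5]=0, deg[7]=2.
Step 4: smallest deg-1 vertex = 6, p_4 = 2. Add edge {2,6}. Now deg[6]=0, deg[2]=1.
Step 5: smallest deg-1 vertex = 2, p_5 = 7. Add edge {2,7}. Now deg[2]=0, deg[7]=1.
Step 6: smallest deg-1 vertex = 7, p_6 = 9. Add edge {7,9}. Now deg[7]=0, deg[9]=1.
Step 7: smallest deg-1 vertex = 8, p_7 = 4. Add edge {4,8}. Now deg[8]=0, deg[4]=1.
Final: two remaining deg-1 vertices are 4, 9. Add edge {4,9}.

Answer: 1 3
1 6
5 7
2 6
2 7
7 9
4 8
4 9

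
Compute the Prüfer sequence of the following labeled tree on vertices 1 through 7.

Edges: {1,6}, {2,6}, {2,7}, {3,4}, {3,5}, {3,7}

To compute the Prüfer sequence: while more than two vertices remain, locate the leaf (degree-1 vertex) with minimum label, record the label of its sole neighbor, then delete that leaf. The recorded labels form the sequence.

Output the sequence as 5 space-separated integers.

Answer: 6 3 3 7 2

Derivation:
Step 1: leaves = {1,4,5}. Remove smallest leaf 1, emit neighbor 6.
Step 2: leaves = {4,5,6}. Remove smallest leaf 4, emit neighbor 3.
Step 3: leaves = {5,6}. Remove smallest leaf 5, emit neighbor 3.
Step 4: leaves = {3,6}. Remove smallest leaf 3, emit neighbor 7.
Step 5: leaves = {6,7}. Remove smallest leaf 6, emit neighbor 2.
Done: 2 vertices remain (2, 7). Sequence = [6 3 3 7 2]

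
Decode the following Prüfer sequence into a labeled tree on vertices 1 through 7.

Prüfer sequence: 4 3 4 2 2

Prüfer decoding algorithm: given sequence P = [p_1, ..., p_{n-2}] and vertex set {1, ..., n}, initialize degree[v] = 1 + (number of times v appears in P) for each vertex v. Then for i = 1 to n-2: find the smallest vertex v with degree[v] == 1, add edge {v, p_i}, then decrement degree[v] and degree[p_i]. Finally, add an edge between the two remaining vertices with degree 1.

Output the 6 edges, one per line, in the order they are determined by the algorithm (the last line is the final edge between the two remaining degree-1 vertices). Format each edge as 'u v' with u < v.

Answer: 1 4
3 5
3 4
2 4
2 6
2 7

Derivation:
Initial degrees: {1:1, 2:3, 3:2, 4:3, 5:1, 6:1, 7:1}
Step 1: smallest deg-1 vertex = 1, p_1 = 4. Add edge {1,4}. Now deg[1]=0, deg[4]=2.
Step 2: smallest deg-1 vertex = 5, p_2 = 3. Add edge {3,5}. Now deg[5]=0, deg[3]=1.
Step 3: smallest deg-1 vertex = 3, p_3 = 4. Add edge {3,4}. Now deg[3]=0, deg[4]=1.
Step 4: smallest deg-1 vertex = 4, p_4 = 2. Add edge {2,4}. Now deg[4]=0, deg[2]=2.
Step 5: smallest deg-1 vertex = 6, p_5 = 2. Add edge {2,6}. Now deg[6]=0, deg[2]=1.
Final: two remaining deg-1 vertices are 2, 7. Add edge {2,7}.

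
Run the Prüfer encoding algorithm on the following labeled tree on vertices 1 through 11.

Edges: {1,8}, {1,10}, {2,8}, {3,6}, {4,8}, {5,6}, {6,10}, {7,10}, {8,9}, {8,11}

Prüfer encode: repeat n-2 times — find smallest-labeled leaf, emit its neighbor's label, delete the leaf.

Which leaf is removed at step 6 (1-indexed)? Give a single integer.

Step 1: current leaves = {2,3,4,5,7,9,11}. Remove leaf 2 (neighbor: 8).
Step 2: current leaves = {3,4,5,7,9,11}. Remove leaf 3 (neighbor: 6).
Step 3: current leaves = {4,5,7,9,11}. Remove leaf 4 (neighbor: 8).
Step 4: current leaves = {5,7,9,11}. Remove leaf 5 (neighbor: 6).
Step 5: current leaves = {6,7,9,11}. Remove leaf 6 (neighbor: 10).
Step 6: current leaves = {7,9,11}. Remove leaf 7 (neighbor: 10).

Answer: 7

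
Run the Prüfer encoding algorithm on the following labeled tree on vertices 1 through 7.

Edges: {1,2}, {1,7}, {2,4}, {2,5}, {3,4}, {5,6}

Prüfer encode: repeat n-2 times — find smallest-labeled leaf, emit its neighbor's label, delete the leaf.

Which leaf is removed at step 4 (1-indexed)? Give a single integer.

Answer: 5

Derivation:
Step 1: current leaves = {3,6,7}. Remove leaf 3 (neighbor: 4).
Step 2: current leaves = {4,6,7}. Remove leaf 4 (neighbor: 2).
Step 3: current leaves = {6,7}. Remove leaf 6 (neighbor: 5).
Step 4: current leaves = {5,7}. Remove leaf 5 (neighbor: 2).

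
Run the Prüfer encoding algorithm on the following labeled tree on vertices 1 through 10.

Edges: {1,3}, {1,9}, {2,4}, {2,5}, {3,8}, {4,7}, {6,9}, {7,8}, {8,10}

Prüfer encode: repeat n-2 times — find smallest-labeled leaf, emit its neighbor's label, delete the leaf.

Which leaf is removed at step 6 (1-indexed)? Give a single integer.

Answer: 9

Derivation:
Step 1: current leaves = {5,6,10}. Remove leaf 5 (neighbor: 2).
Step 2: current leaves = {2,6,10}. Remove leaf 2 (neighbor: 4).
Step 3: current leaves = {4,6,10}. Remove leaf 4 (neighbor: 7).
Step 4: current leaves = {6,7,10}. Remove leaf 6 (neighbor: 9).
Step 5: current leaves = {7,9,10}. Remove leaf 7 (neighbor: 8).
Step 6: current leaves = {9,10}. Remove leaf 9 (neighbor: 1).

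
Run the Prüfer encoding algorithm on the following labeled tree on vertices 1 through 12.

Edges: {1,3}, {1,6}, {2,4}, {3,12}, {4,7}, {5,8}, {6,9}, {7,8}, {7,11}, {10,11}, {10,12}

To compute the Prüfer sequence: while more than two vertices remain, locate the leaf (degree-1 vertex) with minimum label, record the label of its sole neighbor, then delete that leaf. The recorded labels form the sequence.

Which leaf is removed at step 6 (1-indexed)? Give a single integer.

Answer: 9

Derivation:
Step 1: current leaves = {2,5,9}. Remove leaf 2 (neighbor: 4).
Step 2: current leaves = {4,5,9}. Remove leaf 4 (neighbor: 7).
Step 3: current leaves = {5,9}. Remove leaf 5 (neighbor: 8).
Step 4: current leaves = {8,9}. Remove leaf 8 (neighbor: 7).
Step 5: current leaves = {7,9}. Remove leaf 7 (neighbor: 11).
Step 6: current leaves = {9,11}. Remove leaf 9 (neighbor: 6).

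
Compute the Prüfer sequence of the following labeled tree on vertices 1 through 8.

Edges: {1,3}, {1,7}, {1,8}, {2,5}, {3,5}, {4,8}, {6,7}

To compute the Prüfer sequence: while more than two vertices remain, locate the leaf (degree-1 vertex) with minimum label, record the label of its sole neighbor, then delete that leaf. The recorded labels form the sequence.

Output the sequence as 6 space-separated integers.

Step 1: leaves = {2,4,6}. Remove smallest leaf 2, emit neighbor 5.
Step 2: leaves = {4,5,6}. Remove smallest leaf 4, emit neighbor 8.
Step 3: leaves = {5,6,8}. Remove smallest leaf 5, emit neighbor 3.
Step 4: leaves = {3,6,8}. Remove smallest leaf 3, emit neighbor 1.
Step 5: leaves = {6,8}. Remove smallest leaf 6, emit neighbor 7.
Step 6: leaves = {7,8}. Remove smallest leaf 7, emit neighbor 1.
Done: 2 vertices remain (1, 8). Sequence = [5 8 3 1 7 1]

Answer: 5 8 3 1 7 1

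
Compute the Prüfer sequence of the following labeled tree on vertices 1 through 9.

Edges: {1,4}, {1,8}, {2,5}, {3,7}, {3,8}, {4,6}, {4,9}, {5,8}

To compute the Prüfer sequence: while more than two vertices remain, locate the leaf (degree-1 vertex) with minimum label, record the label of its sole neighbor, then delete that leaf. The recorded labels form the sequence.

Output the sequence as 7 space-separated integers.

Answer: 5 8 4 3 8 1 4

Derivation:
Step 1: leaves = {2,6,7,9}. Remove smallest leaf 2, emit neighbor 5.
Step 2: leaves = {5,6,7,9}. Remove smallest leaf 5, emit neighbor 8.
Step 3: leaves = {6,7,9}. Remove smallest leaf 6, emit neighbor 4.
Step 4: leaves = {7,9}. Remove smallest leaf 7, emit neighbor 3.
Step 5: leaves = {3,9}. Remove smallest leaf 3, emit neighbor 8.
Step 6: leaves = {8,9}. Remove smallest leaf 8, emit neighbor 1.
Step 7: leaves = {1,9}. Remove smallest leaf 1, emit neighbor 4.
Done: 2 vertices remain (4, 9). Sequence = [5 8 4 3 8 1 4]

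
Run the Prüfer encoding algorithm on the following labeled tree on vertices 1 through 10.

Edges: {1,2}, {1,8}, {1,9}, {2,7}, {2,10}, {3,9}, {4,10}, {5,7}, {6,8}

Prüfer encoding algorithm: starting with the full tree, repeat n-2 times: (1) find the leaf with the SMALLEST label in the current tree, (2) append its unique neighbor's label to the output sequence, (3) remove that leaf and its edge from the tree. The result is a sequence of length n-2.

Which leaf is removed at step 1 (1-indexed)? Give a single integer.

Step 1: current leaves = {3,4,5,6}. Remove leaf 3 (neighbor: 9).

Answer: 3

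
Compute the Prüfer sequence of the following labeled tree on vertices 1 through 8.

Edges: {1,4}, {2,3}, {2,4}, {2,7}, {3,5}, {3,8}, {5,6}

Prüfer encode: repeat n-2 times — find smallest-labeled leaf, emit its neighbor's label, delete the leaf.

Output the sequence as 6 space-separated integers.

Step 1: leaves = {1,6,7,8}. Remove smallest leaf 1, emit neighbor 4.
Step 2: leaves = {4,6,7,8}. Remove smallest leaf 4, emit neighbor 2.
Step 3: leaves = {6,7,8}. Remove smallest leaf 6, emit neighbor 5.
Step 4: leaves = {5,7,8}. Remove smallest leaf 5, emit neighbor 3.
Step 5: leaves = {7,8}. Remove smallest leaf 7, emit neighbor 2.
Step 6: leaves = {2,8}. Remove smallest leaf 2, emit neighbor 3.
Done: 2 vertices remain (3, 8). Sequence = [4 2 5 3 2 3]

Answer: 4 2 5 3 2 3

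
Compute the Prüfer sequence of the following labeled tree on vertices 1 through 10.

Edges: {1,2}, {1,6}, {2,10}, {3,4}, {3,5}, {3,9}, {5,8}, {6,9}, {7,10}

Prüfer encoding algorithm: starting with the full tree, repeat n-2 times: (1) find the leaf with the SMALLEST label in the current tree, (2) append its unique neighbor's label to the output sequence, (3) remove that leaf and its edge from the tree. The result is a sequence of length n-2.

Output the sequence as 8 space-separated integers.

Answer: 3 10 5 3 9 6 1 2

Derivation:
Step 1: leaves = {4,7,8}. Remove smallest leaf 4, emit neighbor 3.
Step 2: leaves = {7,8}. Remove smallest leaf 7, emit neighbor 10.
Step 3: leaves = {8,10}. Remove smallest leaf 8, emit neighbor 5.
Step 4: leaves = {5,10}. Remove smallest leaf 5, emit neighbor 3.
Step 5: leaves = {3,10}. Remove smallest leaf 3, emit neighbor 9.
Step 6: leaves = {9,10}. Remove smallest leaf 9, emit neighbor 6.
Step 7: leaves = {6,10}. Remove smallest leaf 6, emit neighbor 1.
Step 8: leaves = {1,10}. Remove smallest leaf 1, emit neighbor 2.
Done: 2 vertices remain (2, 10). Sequence = [3 10 5 3 9 6 1 2]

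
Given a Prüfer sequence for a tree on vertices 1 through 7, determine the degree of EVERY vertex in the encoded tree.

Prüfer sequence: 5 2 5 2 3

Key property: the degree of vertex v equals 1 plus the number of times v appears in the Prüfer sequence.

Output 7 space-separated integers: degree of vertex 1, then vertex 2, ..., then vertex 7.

Answer: 1 3 2 1 3 1 1

Derivation:
p_1 = 5: count[5] becomes 1
p_2 = 2: count[2] becomes 1
p_3 = 5: count[5] becomes 2
p_4 = 2: count[2] becomes 2
p_5 = 3: count[3] becomes 1
Degrees (1 + count): deg[1]=1+0=1, deg[2]=1+2=3, deg[3]=1+1=2, deg[4]=1+0=1, deg[5]=1+2=3, deg[6]=1+0=1, deg[7]=1+0=1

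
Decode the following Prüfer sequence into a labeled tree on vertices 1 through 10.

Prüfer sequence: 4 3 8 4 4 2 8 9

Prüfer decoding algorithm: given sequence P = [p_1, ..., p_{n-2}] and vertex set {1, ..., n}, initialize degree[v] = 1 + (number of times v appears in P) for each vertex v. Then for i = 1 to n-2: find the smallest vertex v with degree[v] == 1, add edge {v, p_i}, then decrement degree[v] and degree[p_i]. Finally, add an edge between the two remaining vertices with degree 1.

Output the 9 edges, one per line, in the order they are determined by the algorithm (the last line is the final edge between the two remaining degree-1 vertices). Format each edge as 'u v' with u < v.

Initial degrees: {1:1, 2:2, 3:2, 4:4, 5:1, 6:1, 7:1, 8:3, 9:2, 10:1}
Step 1: smallest deg-1 vertex = 1, p_1 = 4. Add edge {1,4}. Now deg[1]=0, deg[4]=3.
Step 2: smallest deg-1 vertex = 5, p_2 = 3. Add edge {3,5}. Now deg[5]=0, deg[3]=1.
Step 3: smallest deg-1 vertex = 3, p_3 = 8. Add edge {3,8}. Now deg[3]=0, deg[8]=2.
Step 4: smallest deg-1 vertex = 6, p_4 = 4. Add edge {4,6}. Now deg[6]=0, deg[4]=2.
Step 5: smallest deg-1 vertex = 7, p_5 = 4. Add edge {4,7}. Now deg[7]=0, deg[4]=1.
Step 6: smallest deg-1 vertex = 4, p_6 = 2. Add edge {2,4}. Now deg[4]=0, deg[2]=1.
Step 7: smallest deg-1 vertex = 2, p_7 = 8. Add edge {2,8}. Now deg[2]=0, deg[8]=1.
Step 8: smallest deg-1 vertex = 8, p_8 = 9. Add edge {8,9}. Now deg[8]=0, deg[9]=1.
Final: two remaining deg-1 vertices are 9, 10. Add edge {9,10}.

Answer: 1 4
3 5
3 8
4 6
4 7
2 4
2 8
8 9
9 10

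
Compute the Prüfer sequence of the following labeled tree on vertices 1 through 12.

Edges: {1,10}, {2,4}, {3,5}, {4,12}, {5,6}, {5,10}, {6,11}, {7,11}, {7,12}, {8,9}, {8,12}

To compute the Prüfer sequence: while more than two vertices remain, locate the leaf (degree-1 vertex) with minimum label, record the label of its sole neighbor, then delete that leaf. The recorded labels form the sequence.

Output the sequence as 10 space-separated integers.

Answer: 10 4 5 12 8 12 5 6 11 7

Derivation:
Step 1: leaves = {1,2,3,9}. Remove smallest leaf 1, emit neighbor 10.
Step 2: leaves = {2,3,9,10}. Remove smallest leaf 2, emit neighbor 4.
Step 3: leaves = {3,4,9,10}. Remove smallest leaf 3, emit neighbor 5.
Step 4: leaves = {4,9,10}. Remove smallest leaf 4, emit neighbor 12.
Step 5: leaves = {9,10}. Remove smallest leaf 9, emit neighbor 8.
Step 6: leaves = {8,10}. Remove smallest leaf 8, emit neighbor 12.
Step 7: leaves = {10,12}. Remove smallest leaf 10, emit neighbor 5.
Step 8: leaves = {5,12}. Remove smallest leaf 5, emit neighbor 6.
Step 9: leaves = {6,12}. Remove smallest leaf 6, emit neighbor 11.
Step 10: leaves = {11,12}. Remove smallest leaf 11, emit neighbor 7.
Done: 2 vertices remain (7, 12). Sequence = [10 4 5 12 8 12 5 6 11 7]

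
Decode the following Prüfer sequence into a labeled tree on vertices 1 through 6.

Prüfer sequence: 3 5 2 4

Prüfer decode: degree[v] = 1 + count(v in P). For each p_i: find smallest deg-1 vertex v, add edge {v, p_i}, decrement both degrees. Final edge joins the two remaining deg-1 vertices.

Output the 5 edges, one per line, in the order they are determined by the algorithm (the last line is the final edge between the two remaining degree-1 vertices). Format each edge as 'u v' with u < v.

Answer: 1 3
3 5
2 5
2 4
4 6

Derivation:
Initial degrees: {1:1, 2:2, 3:2, 4:2, 5:2, 6:1}
Step 1: smallest deg-1 vertex = 1, p_1 = 3. Add edge {1,3}. Now deg[1]=0, deg[3]=1.
Step 2: smallest deg-1 vertex = 3, p_2 = 5. Add edge {3,5}. Now deg[3]=0, deg[5]=1.
Step 3: smallest deg-1 vertex = 5, p_3 = 2. Add edge {2,5}. Now deg[5]=0, deg[2]=1.
Step 4: smallest deg-1 vertex = 2, p_4 = 4. Add edge {2,4}. Now deg[2]=0, deg[4]=1.
Final: two remaining deg-1 vertices are 4, 6. Add edge {4,6}.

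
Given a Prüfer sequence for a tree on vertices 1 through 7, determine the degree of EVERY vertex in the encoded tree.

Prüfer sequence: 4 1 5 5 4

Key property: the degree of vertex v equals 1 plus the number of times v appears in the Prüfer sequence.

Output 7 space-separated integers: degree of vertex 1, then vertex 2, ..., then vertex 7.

Answer: 2 1 1 3 3 1 1

Derivation:
p_1 = 4: count[4] becomes 1
p_2 = 1: count[1] becomes 1
p_3 = 5: count[5] becomes 1
p_4 = 5: count[5] becomes 2
p_5 = 4: count[4] becomes 2
Degrees (1 + count): deg[1]=1+1=2, deg[2]=1+0=1, deg[3]=1+0=1, deg[4]=1+2=3, deg[5]=1+2=3, deg[6]=1+0=1, deg[7]=1+0=1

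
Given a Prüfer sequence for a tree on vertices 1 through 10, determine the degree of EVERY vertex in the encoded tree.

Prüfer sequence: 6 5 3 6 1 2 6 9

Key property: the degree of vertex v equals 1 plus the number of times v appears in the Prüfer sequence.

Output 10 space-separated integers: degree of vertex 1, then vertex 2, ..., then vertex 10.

p_1 = 6: count[6] becomes 1
p_2 = 5: count[5] becomes 1
p_3 = 3: count[3] becomes 1
p_4 = 6: count[6] becomes 2
p_5 = 1: count[1] becomes 1
p_6 = 2: count[2] becomes 1
p_7 = 6: count[6] becomes 3
p_8 = 9: count[9] becomes 1
Degrees (1 + count): deg[1]=1+1=2, deg[2]=1+1=2, deg[3]=1+1=2, deg[4]=1+0=1, deg[5]=1+1=2, deg[6]=1+3=4, deg[7]=1+0=1, deg[8]=1+0=1, deg[9]=1+1=2, deg[10]=1+0=1

Answer: 2 2 2 1 2 4 1 1 2 1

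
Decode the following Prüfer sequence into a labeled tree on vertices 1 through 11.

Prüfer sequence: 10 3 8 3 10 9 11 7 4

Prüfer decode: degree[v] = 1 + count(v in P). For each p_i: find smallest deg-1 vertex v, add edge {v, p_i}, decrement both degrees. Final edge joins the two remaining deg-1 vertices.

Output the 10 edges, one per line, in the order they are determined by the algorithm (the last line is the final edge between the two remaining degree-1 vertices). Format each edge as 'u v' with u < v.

Initial degrees: {1:1, 2:1, 3:3, 4:2, 5:1, 6:1, 7:2, 8:2, 9:2, 10:3, 11:2}
Step 1: smallest deg-1 vertex = 1, p_1 = 10. Add edge {1,10}. Now deg[1]=0, deg[10]=2.
Step 2: smallest deg-1 vertex = 2, p_2 = 3. Add edge {2,3}. Now deg[2]=0, deg[3]=2.
Step 3: smallest deg-1 vertex = 5, p_3 = 8. Add edge {5,8}. Now deg[5]=0, deg[8]=1.
Step 4: smallest deg-1 vertex = 6, p_4 = 3. Add edge {3,6}. Now deg[6]=0, deg[3]=1.
Step 5: smallest deg-1 vertex = 3, p_5 = 10. Add edge {3,10}. Now deg[3]=0, deg[10]=1.
Step 6: smallest deg-1 vertex = 8, p_6 = 9. Add edge {8,9}. Now deg[8]=0, deg[9]=1.
Step 7: smallest deg-1 vertex = 9, p_7 = 11. Add edge {9,11}. Now deg[9]=0, deg[11]=1.
Step 8: smallest deg-1 vertex = 10, p_8 = 7. Add edge {7,10}. Now deg[10]=0, deg[7]=1.
Step 9: smallest deg-1 vertex = 7, p_9 = 4. Add edge {4,7}. Now deg[7]=0, deg[4]=1.
Final: two remaining deg-1 vertices are 4, 11. Add edge {4,11}.

Answer: 1 10
2 3
5 8
3 6
3 10
8 9
9 11
7 10
4 7
4 11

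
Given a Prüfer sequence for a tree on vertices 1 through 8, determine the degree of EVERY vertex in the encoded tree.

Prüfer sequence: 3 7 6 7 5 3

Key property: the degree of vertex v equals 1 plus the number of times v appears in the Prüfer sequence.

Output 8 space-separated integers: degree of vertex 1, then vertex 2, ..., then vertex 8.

p_1 = 3: count[3] becomes 1
p_2 = 7: count[7] becomes 1
p_3 = 6: count[6] becomes 1
p_4 = 7: count[7] becomes 2
p_5 = 5: count[5] becomes 1
p_6 = 3: count[3] becomes 2
Degrees (1 + count): deg[1]=1+0=1, deg[2]=1+0=1, deg[3]=1+2=3, deg[4]=1+0=1, deg[5]=1+1=2, deg[6]=1+1=2, deg[7]=1+2=3, deg[8]=1+0=1

Answer: 1 1 3 1 2 2 3 1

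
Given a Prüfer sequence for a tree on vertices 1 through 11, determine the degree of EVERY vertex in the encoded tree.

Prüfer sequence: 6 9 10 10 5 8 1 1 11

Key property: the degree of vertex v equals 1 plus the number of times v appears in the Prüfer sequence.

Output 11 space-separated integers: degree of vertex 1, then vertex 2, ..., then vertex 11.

Answer: 3 1 1 1 2 2 1 2 2 3 2

Derivation:
p_1 = 6: count[6] becomes 1
p_2 = 9: count[9] becomes 1
p_3 = 10: count[10] becomes 1
p_4 = 10: count[10] becomes 2
p_5 = 5: count[5] becomes 1
p_6 = 8: count[8] becomes 1
p_7 = 1: count[1] becomes 1
p_8 = 1: count[1] becomes 2
p_9 = 11: count[11] becomes 1
Degrees (1 + count): deg[1]=1+2=3, deg[2]=1+0=1, deg[3]=1+0=1, deg[4]=1+0=1, deg[5]=1+1=2, deg[6]=1+1=2, deg[7]=1+0=1, deg[8]=1+1=2, deg[9]=1+1=2, deg[10]=1+2=3, deg[11]=1+1=2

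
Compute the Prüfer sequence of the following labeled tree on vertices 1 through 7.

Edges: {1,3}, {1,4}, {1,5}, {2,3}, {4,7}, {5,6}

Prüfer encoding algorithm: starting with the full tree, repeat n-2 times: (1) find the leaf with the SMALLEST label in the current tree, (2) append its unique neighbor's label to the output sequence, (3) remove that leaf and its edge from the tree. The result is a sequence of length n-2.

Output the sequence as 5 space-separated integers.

Answer: 3 1 5 1 4

Derivation:
Step 1: leaves = {2,6,7}. Remove smallest leaf 2, emit neighbor 3.
Step 2: leaves = {3,6,7}. Remove smallest leaf 3, emit neighbor 1.
Step 3: leaves = {6,7}. Remove smallest leaf 6, emit neighbor 5.
Step 4: leaves = {5,7}. Remove smallest leaf 5, emit neighbor 1.
Step 5: leaves = {1,7}. Remove smallest leaf 1, emit neighbor 4.
Done: 2 vertices remain (4, 7). Sequence = [3 1 5 1 4]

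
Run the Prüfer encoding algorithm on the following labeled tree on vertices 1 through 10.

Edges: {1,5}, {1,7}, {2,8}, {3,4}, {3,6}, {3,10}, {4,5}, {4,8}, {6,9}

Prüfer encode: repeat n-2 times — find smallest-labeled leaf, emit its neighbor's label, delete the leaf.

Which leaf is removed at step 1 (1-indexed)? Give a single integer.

Answer: 2

Derivation:
Step 1: current leaves = {2,7,9,10}. Remove leaf 2 (neighbor: 8).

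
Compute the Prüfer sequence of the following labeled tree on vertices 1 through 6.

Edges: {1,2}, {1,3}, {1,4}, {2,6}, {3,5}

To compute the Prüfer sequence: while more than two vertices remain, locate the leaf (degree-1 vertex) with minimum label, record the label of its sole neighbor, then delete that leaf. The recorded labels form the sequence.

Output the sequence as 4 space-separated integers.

Answer: 1 3 1 2

Derivation:
Step 1: leaves = {4,5,6}. Remove smallest leaf 4, emit neighbor 1.
Step 2: leaves = {5,6}. Remove smallest leaf 5, emit neighbor 3.
Step 3: leaves = {3,6}. Remove smallest leaf 3, emit neighbor 1.
Step 4: leaves = {1,6}. Remove smallest leaf 1, emit neighbor 2.
Done: 2 vertices remain (2, 6). Sequence = [1 3 1 2]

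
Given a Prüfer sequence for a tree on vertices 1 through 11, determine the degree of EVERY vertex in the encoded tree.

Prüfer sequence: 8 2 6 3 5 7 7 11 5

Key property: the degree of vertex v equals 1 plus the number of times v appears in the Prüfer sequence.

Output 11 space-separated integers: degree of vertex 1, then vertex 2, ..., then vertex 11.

p_1 = 8: count[8] becomes 1
p_2 = 2: count[2] becomes 1
p_3 = 6: count[6] becomes 1
p_4 = 3: count[3] becomes 1
p_5 = 5: count[5] becomes 1
p_6 = 7: count[7] becomes 1
p_7 = 7: count[7] becomes 2
p_8 = 11: count[11] becomes 1
p_9 = 5: count[5] becomes 2
Degrees (1 + count): deg[1]=1+0=1, deg[2]=1+1=2, deg[3]=1+1=2, deg[4]=1+0=1, deg[5]=1+2=3, deg[6]=1+1=2, deg[7]=1+2=3, deg[8]=1+1=2, deg[9]=1+0=1, deg[10]=1+0=1, deg[11]=1+1=2

Answer: 1 2 2 1 3 2 3 2 1 1 2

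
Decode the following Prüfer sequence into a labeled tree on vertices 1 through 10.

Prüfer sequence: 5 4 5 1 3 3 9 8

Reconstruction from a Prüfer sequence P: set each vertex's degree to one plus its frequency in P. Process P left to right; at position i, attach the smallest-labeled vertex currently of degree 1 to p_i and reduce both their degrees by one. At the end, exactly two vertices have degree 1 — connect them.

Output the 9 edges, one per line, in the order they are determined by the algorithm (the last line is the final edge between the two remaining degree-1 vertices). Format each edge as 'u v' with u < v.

Answer: 2 5
4 6
4 5
1 5
1 3
3 7
3 9
8 9
8 10

Derivation:
Initial degrees: {1:2, 2:1, 3:3, 4:2, 5:3, 6:1, 7:1, 8:2, 9:2, 10:1}
Step 1: smallest deg-1 vertex = 2, p_1 = 5. Add edge {2,5}. Now deg[2]=0, deg[5]=2.
Step 2: smallest deg-1 vertex = 6, p_2 = 4. Add edge {4,6}. Now deg[6]=0, deg[4]=1.
Step 3: smallest deg-1 vertex = 4, p_3 = 5. Add edge {4,5}. Now deg[4]=0, deg[5]=1.
Step 4: smallest deg-1 vertex = 5, p_4 = 1. Add edge {1,5}. Now deg[5]=0, deg[1]=1.
Step 5: smallest deg-1 vertex = 1, p_5 = 3. Add edge {1,3}. Now deg[1]=0, deg[3]=2.
Step 6: smallest deg-1 vertex = 7, p_6 = 3. Add edge {3,7}. Now deg[7]=0, deg[3]=1.
Step 7: smallest deg-1 vertex = 3, p_7 = 9. Add edge {3,9}. Now deg[3]=0, deg[9]=1.
Step 8: smallest deg-1 vertex = 9, p_8 = 8. Add edge {8,9}. Now deg[9]=0, deg[8]=1.
Final: two remaining deg-1 vertices are 8, 10. Add edge {8,10}.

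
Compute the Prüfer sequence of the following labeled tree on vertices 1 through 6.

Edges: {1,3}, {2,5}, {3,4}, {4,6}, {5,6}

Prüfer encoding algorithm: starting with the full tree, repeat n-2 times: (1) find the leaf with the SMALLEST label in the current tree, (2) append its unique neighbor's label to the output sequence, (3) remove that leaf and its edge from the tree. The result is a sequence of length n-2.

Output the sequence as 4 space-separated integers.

Step 1: leaves = {1,2}. Remove smallest leaf 1, emit neighbor 3.
Step 2: leaves = {2,3}. Remove smallest leaf 2, emit neighbor 5.
Step 3: leaves = {3,5}. Remove smallest leaf 3, emit neighbor 4.
Step 4: leaves = {4,5}. Remove smallest leaf 4, emit neighbor 6.
Done: 2 vertices remain (5, 6). Sequence = [3 5 4 6]

Answer: 3 5 4 6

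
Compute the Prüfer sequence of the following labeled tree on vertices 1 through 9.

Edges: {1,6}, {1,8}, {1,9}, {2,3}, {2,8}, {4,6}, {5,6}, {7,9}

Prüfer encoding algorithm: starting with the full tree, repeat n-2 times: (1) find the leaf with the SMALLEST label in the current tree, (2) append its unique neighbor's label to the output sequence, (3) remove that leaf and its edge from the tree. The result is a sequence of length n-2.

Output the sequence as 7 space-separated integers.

Answer: 2 8 6 6 1 9 1

Derivation:
Step 1: leaves = {3,4,5,7}. Remove smallest leaf 3, emit neighbor 2.
Step 2: leaves = {2,4,5,7}. Remove smallest leaf 2, emit neighbor 8.
Step 3: leaves = {4,5,7,8}. Remove smallest leaf 4, emit neighbor 6.
Step 4: leaves = {5,7,8}. Remove smallest leaf 5, emit neighbor 6.
Step 5: leaves = {6,7,8}. Remove smallest leaf 6, emit neighbor 1.
Step 6: leaves = {7,8}. Remove smallest leaf 7, emit neighbor 9.
Step 7: leaves = {8,9}. Remove smallest leaf 8, emit neighbor 1.
Done: 2 vertices remain (1, 9). Sequence = [2 8 6 6 1 9 1]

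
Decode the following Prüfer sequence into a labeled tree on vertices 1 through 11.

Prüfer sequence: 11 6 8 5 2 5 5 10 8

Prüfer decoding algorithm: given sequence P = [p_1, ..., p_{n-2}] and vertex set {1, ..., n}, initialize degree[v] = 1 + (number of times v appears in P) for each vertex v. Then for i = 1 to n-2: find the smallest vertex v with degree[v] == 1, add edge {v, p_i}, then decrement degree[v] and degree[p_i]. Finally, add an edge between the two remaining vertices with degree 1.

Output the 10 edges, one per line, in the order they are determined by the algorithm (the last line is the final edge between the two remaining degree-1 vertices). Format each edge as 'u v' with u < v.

Initial degrees: {1:1, 2:2, 3:1, 4:1, 5:4, 6:2, 7:1, 8:3, 9:1, 10:2, 11:2}
Step 1: smallest deg-1 vertex = 1, p_1 = 11. Add edge {1,11}. Now deg[1]=0, deg[11]=1.
Step 2: smallest deg-1 vertex = 3, p_2 = 6. Add edge {3,6}. Now deg[3]=0, deg[6]=1.
Step 3: smallest deg-1 vertex = 4, p_3 = 8. Add edge {4,8}. Now deg[4]=0, deg[8]=2.
Step 4: smallest deg-1 vertex = 6, p_4 = 5. Add edge {5,6}. Now deg[6]=0, deg[5]=3.
Step 5: smallest deg-1 vertex = 7, p_5 = 2. Add edge {2,7}. Now deg[7]=0, deg[2]=1.
Step 6: smallest deg-1 vertex = 2, p_6 = 5. Add edge {2,5}. Now deg[2]=0, deg[5]=2.
Step 7: smallest deg-1 vertex = 9, p_7 = 5. Add edge {5,9}. Now deg[9]=0, deg[5]=1.
Step 8: smallest deg-1 vertex = 5, p_8 = 10. Add edge {5,10}. Now deg[5]=0, deg[10]=1.
Step 9: smallest deg-1 vertex = 10, p_9 = 8. Add edge {8,10}. Now deg[10]=0, deg[8]=1.
Final: two remaining deg-1 vertices are 8, 11. Add edge {8,11}.

Answer: 1 11
3 6
4 8
5 6
2 7
2 5
5 9
5 10
8 10
8 11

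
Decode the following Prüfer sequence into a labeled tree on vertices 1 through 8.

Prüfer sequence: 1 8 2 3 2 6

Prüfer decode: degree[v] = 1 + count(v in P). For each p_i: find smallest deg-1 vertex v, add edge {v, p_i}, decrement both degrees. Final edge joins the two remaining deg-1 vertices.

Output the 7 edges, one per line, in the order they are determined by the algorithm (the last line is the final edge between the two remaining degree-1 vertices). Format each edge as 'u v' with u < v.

Answer: 1 4
1 8
2 5
3 7
2 3
2 6
6 8

Derivation:
Initial degrees: {1:2, 2:3, 3:2, 4:1, 5:1, 6:2, 7:1, 8:2}
Step 1: smallest deg-1 vertex = 4, p_1 = 1. Add edge {1,4}. Now deg[4]=0, deg[1]=1.
Step 2: smallest deg-1 vertex = 1, p_2 = 8. Add edge {1,8}. Now deg[1]=0, deg[8]=1.
Step 3: smallest deg-1 vertex = 5, p_3 = 2. Add edge {2,5}. Now deg[5]=0, deg[2]=2.
Step 4: smallest deg-1 vertex = 7, p_4 = 3. Add edge {3,7}. Now deg[7]=0, deg[3]=1.
Step 5: smallest deg-1 vertex = 3, p_5 = 2. Add edge {2,3}. Now deg[3]=0, deg[2]=1.
Step 6: smallest deg-1 vertex = 2, p_6 = 6. Add edge {2,6}. Now deg[2]=0, deg[6]=1.
Final: two remaining deg-1 vertices are 6, 8. Add edge {6,8}.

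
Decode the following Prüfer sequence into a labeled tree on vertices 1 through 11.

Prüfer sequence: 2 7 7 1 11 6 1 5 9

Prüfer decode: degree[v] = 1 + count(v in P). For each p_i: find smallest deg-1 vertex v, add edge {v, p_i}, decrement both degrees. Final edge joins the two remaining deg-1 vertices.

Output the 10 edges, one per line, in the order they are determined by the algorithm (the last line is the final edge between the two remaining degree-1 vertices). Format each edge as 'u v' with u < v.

Answer: 2 3
2 7
4 7
1 7
8 11
6 10
1 6
1 5
5 9
9 11

Derivation:
Initial degrees: {1:3, 2:2, 3:1, 4:1, 5:2, 6:2, 7:3, 8:1, 9:2, 10:1, 11:2}
Step 1: smallest deg-1 vertex = 3, p_1 = 2. Add edge {2,3}. Now deg[3]=0, deg[2]=1.
Step 2: smallest deg-1 vertex = 2, p_2 = 7. Add edge {2,7}. Now deg[2]=0, deg[7]=2.
Step 3: smallest deg-1 vertex = 4, p_3 = 7. Add edge {4,7}. Now deg[4]=0, deg[7]=1.
Step 4: smallest deg-1 vertex = 7, p_4 = 1. Add edge {1,7}. Now deg[7]=0, deg[1]=2.
Step 5: smallest deg-1 vertex = 8, p_5 = 11. Add edge {8,11}. Now deg[8]=0, deg[11]=1.
Step 6: smallest deg-1 vertex = 10, p_6 = 6. Add edge {6,10}. Now deg[10]=0, deg[6]=1.
Step 7: smallest deg-1 vertex = 6, p_7 = 1. Add edge {1,6}. Now deg[6]=0, deg[1]=1.
Step 8: smallest deg-1 vertex = 1, p_8 = 5. Add edge {1,5}. Now deg[1]=0, deg[5]=1.
Step 9: smallest deg-1 vertex = 5, p_9 = 9. Add edge {5,9}. Now deg[5]=0, deg[9]=1.
Final: two remaining deg-1 vertices are 9, 11. Add edge {9,11}.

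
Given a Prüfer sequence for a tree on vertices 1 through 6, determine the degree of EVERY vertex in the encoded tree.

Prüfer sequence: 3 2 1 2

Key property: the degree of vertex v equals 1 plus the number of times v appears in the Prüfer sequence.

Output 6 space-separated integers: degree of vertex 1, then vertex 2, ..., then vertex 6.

p_1 = 3: count[3] becomes 1
p_2 = 2: count[2] becomes 1
p_3 = 1: count[1] becomes 1
p_4 = 2: count[2] becomes 2
Degrees (1 + count): deg[1]=1+1=2, deg[2]=1+2=3, deg[3]=1+1=2, deg[4]=1+0=1, deg[5]=1+0=1, deg[6]=1+0=1

Answer: 2 3 2 1 1 1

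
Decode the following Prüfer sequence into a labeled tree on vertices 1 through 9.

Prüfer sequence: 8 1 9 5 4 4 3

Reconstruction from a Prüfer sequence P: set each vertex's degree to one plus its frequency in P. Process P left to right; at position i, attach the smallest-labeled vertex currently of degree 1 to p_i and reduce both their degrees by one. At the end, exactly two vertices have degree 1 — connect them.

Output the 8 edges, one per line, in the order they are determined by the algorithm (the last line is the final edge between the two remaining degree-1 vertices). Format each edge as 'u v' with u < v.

Initial degrees: {1:2, 2:1, 3:2, 4:3, 5:2, 6:1, 7:1, 8:2, 9:2}
Step 1: smallest deg-1 vertex = 2, p_1 = 8. Add edge {2,8}. Now deg[2]=0, deg[8]=1.
Step 2: smallest deg-1 vertex = 6, p_2 = 1. Add edge {1,6}. Now deg[6]=0, deg[1]=1.
Step 3: smallest deg-1 vertex = 1, p_3 = 9. Add edge {1,9}. Now deg[1]=0, deg[9]=1.
Step 4: smallest deg-1 vertex = 7, p_4 = 5. Add edge {5,7}. Now deg[7]=0, deg[5]=1.
Step 5: smallest deg-1 vertex = 5, p_5 = 4. Add edge {4,5}. Now deg[5]=0, deg[4]=2.
Step 6: smallest deg-1 vertex = 8, p_6 = 4. Add edge {4,8}. Now deg[8]=0, deg[4]=1.
Step 7: smallest deg-1 vertex = 4, p_7 = 3. Add edge {3,4}. Now deg[4]=0, deg[3]=1.
Final: two remaining deg-1 vertices are 3, 9. Add edge {3,9}.

Answer: 2 8
1 6
1 9
5 7
4 5
4 8
3 4
3 9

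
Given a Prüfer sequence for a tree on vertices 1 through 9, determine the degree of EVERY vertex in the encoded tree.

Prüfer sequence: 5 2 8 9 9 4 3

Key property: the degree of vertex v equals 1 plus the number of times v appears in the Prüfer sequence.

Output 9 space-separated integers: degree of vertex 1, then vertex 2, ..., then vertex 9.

p_1 = 5: count[5] becomes 1
p_2 = 2: count[2] becomes 1
p_3 = 8: count[8] becomes 1
p_4 = 9: count[9] becomes 1
p_5 = 9: count[9] becomes 2
p_6 = 4: count[4] becomes 1
p_7 = 3: count[3] becomes 1
Degrees (1 + count): deg[1]=1+0=1, deg[2]=1+1=2, deg[3]=1+1=2, deg[4]=1+1=2, deg[5]=1+1=2, deg[6]=1+0=1, deg[7]=1+0=1, deg[8]=1+1=2, deg[9]=1+2=3

Answer: 1 2 2 2 2 1 1 2 3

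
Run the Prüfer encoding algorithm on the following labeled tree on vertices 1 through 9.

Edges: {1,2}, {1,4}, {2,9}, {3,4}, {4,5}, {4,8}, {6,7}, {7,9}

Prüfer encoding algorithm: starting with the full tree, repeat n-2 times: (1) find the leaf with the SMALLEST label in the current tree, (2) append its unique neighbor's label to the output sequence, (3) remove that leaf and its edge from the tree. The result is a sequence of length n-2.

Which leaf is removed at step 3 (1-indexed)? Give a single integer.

Answer: 6

Derivation:
Step 1: current leaves = {3,5,6,8}. Remove leaf 3 (neighbor: 4).
Step 2: current leaves = {5,6,8}. Remove leaf 5 (neighbor: 4).
Step 3: current leaves = {6,8}. Remove leaf 6 (neighbor: 7).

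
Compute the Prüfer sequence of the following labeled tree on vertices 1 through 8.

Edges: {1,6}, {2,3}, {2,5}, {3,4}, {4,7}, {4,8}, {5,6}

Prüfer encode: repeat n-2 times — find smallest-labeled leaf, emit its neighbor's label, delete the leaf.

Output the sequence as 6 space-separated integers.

Answer: 6 5 2 3 4 4

Derivation:
Step 1: leaves = {1,7,8}. Remove smallest leaf 1, emit neighbor 6.
Step 2: leaves = {6,7,8}. Remove smallest leaf 6, emit neighbor 5.
Step 3: leaves = {5,7,8}. Remove smallest leaf 5, emit neighbor 2.
Step 4: leaves = {2,7,8}. Remove smallest leaf 2, emit neighbor 3.
Step 5: leaves = {3,7,8}. Remove smallest leaf 3, emit neighbor 4.
Step 6: leaves = {7,8}. Remove smallest leaf 7, emit neighbor 4.
Done: 2 vertices remain (4, 8). Sequence = [6 5 2 3 4 4]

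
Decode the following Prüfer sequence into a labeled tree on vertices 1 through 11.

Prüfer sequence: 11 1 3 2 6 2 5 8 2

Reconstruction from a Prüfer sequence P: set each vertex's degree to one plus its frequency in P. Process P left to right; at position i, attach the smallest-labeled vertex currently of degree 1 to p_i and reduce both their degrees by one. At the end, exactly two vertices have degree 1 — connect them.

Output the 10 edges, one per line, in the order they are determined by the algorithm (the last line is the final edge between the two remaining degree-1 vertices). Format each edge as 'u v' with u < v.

Answer: 4 11
1 7
1 3
2 3
6 9
2 6
5 10
5 8
2 8
2 11

Derivation:
Initial degrees: {1:2, 2:4, 3:2, 4:1, 5:2, 6:2, 7:1, 8:2, 9:1, 10:1, 11:2}
Step 1: smallest deg-1 vertex = 4, p_1 = 11. Add edge {4,11}. Now deg[4]=0, deg[11]=1.
Step 2: smallest deg-1 vertex = 7, p_2 = 1. Add edge {1,7}. Now deg[7]=0, deg[1]=1.
Step 3: smallest deg-1 vertex = 1, p_3 = 3. Add edge {1,3}. Now deg[1]=0, deg[3]=1.
Step 4: smallest deg-1 vertex = 3, p_4 = 2. Add edge {2,3}. Now deg[3]=0, deg[2]=3.
Step 5: smallest deg-1 vertex = 9, p_5 = 6. Add edge {6,9}. Now deg[9]=0, deg[6]=1.
Step 6: smallest deg-1 vertex = 6, p_6 = 2. Add edge {2,6}. Now deg[6]=0, deg[2]=2.
Step 7: smallest deg-1 vertex = 10, p_7 = 5. Add edge {5,10}. Now deg[10]=0, deg[5]=1.
Step 8: smallest deg-1 vertex = 5, p_8 = 8. Add edge {5,8}. Now deg[5]=0, deg[8]=1.
Step 9: smallest deg-1 vertex = 8, p_9 = 2. Add edge {2,8}. Now deg[8]=0, deg[2]=1.
Final: two remaining deg-1 vertices are 2, 11. Add edge {2,11}.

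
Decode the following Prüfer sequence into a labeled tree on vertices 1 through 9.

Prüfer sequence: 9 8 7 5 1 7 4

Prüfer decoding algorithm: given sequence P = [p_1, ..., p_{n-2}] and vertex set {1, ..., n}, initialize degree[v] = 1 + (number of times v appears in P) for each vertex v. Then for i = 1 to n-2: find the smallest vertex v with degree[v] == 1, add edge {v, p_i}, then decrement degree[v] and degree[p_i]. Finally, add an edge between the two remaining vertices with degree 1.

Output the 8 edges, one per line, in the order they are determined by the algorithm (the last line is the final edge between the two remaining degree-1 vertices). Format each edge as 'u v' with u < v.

Initial degrees: {1:2, 2:1, 3:1, 4:2, 5:2, 6:1, 7:3, 8:2, 9:2}
Step 1: smallest deg-1 vertex = 2, p_1 = 9. Add edge {2,9}. Now deg[2]=0, deg[9]=1.
Step 2: smallest deg-1 vertex = 3, p_2 = 8. Add edge {3,8}. Now deg[3]=0, deg[8]=1.
Step 3: smallest deg-1 vertex = 6, p_3 = 7. Add edge {6,7}. Now deg[6]=0, deg[7]=2.
Step 4: smallest deg-1 vertex = 8, p_4 = 5. Add edge {5,8}. Now deg[8]=0, deg[5]=1.
Step 5: smallest deg-1 vertex = 5, p_5 = 1. Add edge {1,5}. Now deg[5]=0, deg[1]=1.
Step 6: smallest deg-1 vertex = 1, p_6 = 7. Add edge {1,7}. Now deg[1]=0, deg[7]=1.
Step 7: smallest deg-1 vertex = 7, p_7 = 4. Add edge {4,7}. Now deg[7]=0, deg[4]=1.
Final: two remaining deg-1 vertices are 4, 9. Add edge {4,9}.

Answer: 2 9
3 8
6 7
5 8
1 5
1 7
4 7
4 9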